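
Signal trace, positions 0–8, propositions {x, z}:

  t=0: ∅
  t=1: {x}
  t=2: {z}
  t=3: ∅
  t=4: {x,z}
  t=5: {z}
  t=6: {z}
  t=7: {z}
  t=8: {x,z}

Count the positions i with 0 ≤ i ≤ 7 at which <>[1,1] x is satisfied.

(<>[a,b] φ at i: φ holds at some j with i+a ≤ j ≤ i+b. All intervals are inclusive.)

Evaluate at each i in [0,7]:
  i=0: ✓ (witness j=1)
  i=1: ✗ (none in [2,2])
  i=2: ✗ (none in [3,3])
  i=3: ✓ (witness j=4)
  i=4: ✗ (none in [5,5])
  i=5: ✗ (none in [6,6])
  i=6: ✗ (none in [7,7])
  i=7: ✓ (witness j=8)
Positions where it holds: {0, 3, 7} → 3.

3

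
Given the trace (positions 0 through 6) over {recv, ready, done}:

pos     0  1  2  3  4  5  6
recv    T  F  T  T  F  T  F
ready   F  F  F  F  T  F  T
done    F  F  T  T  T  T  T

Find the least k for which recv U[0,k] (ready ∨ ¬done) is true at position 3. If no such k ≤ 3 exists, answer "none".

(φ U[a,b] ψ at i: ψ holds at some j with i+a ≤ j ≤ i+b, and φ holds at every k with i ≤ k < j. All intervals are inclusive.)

Need earliest j ≥ 3 with (ready ∨ ¬done), and recv at every k in [3,j-1].
  j=3: rhs fails.
  j=4: rhs holds; lhs holds on [3,3]. k = 1.

1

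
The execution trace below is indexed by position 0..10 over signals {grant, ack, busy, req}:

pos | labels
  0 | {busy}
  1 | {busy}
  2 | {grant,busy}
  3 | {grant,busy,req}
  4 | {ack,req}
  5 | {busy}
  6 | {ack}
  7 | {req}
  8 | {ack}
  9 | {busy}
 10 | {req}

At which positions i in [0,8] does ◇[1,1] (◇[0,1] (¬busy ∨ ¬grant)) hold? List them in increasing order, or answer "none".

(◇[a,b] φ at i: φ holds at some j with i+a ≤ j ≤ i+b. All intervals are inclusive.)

Evaluate at each i in [0,8]:
  i=0: ✓ (witness j=1)
  i=1: ✗ (none in [2,2])
  i=2: ✓ (witness j=3)
  i=3: ✓ (witness j=4)
  i=4: ✓ (witness j=5)
  i=5: ✓ (witness j=6)
  i=6: ✓ (witness j=7)
  i=7: ✓ (witness j=8)
  i=8: ✓ (witness j=9)

0, 2, 3, 4, 5, 6, 7, 8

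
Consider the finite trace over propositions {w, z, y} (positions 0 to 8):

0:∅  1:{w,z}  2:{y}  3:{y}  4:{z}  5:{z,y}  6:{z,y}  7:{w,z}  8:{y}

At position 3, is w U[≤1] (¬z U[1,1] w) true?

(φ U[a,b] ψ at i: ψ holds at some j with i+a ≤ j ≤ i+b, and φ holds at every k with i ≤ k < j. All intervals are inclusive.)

Need some j in [3,4] with (¬z U[1,1] w), and w at every k in [3,j-1].
  j=3: (¬z U[1,1] w) — fails.
  j=4: (¬z U[1,1] w) — fails.
No j in the window works → until fails.

False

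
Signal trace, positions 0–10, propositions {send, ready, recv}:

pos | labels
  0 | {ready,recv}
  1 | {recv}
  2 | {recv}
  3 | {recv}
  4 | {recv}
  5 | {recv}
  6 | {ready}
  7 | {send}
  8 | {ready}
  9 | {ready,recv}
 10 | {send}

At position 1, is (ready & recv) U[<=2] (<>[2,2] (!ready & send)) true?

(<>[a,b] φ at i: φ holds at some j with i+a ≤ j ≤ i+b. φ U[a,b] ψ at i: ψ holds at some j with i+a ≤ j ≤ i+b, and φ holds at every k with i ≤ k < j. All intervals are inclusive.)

Need some j in [1,3] with <>[2,2] (!ready & send), and (ready & recv) at every k in [1,j-1].
  j=1: <>[2,2] (!ready & send) — fails (none in [3,3]).
  j=2: <>[2,2] (!ready & send) — fails (none in [4,4]).
  j=3: <>[2,2] (!ready & send) — fails (none in [5,5]).
No j in the window works → until fails.

Does not hold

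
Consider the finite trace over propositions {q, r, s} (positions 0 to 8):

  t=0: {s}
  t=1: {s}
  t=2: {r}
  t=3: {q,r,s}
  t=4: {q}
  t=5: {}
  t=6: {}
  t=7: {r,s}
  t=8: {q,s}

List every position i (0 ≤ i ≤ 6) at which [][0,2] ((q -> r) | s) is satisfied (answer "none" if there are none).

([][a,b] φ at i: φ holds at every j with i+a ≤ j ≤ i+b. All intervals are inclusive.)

Evaluate at each i in [0,6]:
  i=0: ✓ (all of [0,2])
  i=1: ✓ (all of [1,3])
  i=2: ✗ (fails at j=4)
  i=3: ✗ (fails at j=4)
  i=4: ✗ (fails at j=4)
  i=5: ✓ (all of [5,7])
  i=6: ✓ (all of [6,8])

0, 1, 5, 6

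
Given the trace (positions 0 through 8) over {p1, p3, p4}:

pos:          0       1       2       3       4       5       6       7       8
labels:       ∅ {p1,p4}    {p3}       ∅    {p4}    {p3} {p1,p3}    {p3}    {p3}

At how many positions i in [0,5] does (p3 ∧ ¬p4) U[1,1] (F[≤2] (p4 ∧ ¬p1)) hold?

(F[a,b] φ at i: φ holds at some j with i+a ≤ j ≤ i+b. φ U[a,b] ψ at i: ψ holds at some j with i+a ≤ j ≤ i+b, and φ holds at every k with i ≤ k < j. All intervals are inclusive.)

Evaluate at each i in [0,5]:
  i=0: ✗ (no rhs in [1,1])
  i=1: ✗ (lhs fails at k=1 before rhs at j=2)
  i=2: ✓ (rhs at j=3; lhs holds on [2,2])
  i=3: ✗ (lhs fails at k=3 before rhs at j=4)
  i=4: ✗ (no rhs in [5,5])
  i=5: ✗ (no rhs in [6,6])
Positions where it holds: {2} → 1.

1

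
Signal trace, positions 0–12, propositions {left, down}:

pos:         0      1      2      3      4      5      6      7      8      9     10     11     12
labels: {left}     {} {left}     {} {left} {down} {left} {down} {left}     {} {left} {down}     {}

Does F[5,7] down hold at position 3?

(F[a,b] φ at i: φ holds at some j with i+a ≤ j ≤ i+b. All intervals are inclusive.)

No

Check down at each j in [8,10]:
  j=8: false
  j=9: false
  j=10: false
No position in the window satisfies it → formula fails.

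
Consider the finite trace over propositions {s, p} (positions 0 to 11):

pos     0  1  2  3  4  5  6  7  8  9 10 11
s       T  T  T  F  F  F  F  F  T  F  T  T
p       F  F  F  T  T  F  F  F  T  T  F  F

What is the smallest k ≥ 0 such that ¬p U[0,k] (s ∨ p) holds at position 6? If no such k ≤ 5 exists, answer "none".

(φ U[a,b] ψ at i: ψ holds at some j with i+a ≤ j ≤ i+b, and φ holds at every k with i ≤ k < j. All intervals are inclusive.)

Need earliest j ≥ 6 with (s ∨ p), and ¬p at every k in [6,j-1].
  j=6: rhs fails.
  j=7: rhs fails.
  j=8: rhs holds; lhs holds on [6,7]. k = 2.

2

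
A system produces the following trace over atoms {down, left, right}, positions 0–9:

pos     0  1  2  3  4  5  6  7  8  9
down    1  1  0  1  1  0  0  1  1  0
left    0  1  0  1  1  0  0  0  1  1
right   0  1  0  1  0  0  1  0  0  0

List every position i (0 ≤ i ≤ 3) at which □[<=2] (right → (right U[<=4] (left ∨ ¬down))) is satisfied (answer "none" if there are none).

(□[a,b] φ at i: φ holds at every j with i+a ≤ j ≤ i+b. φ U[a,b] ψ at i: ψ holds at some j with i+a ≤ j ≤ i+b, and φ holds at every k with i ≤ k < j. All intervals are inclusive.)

0, 1, 2, 3

Evaluate at each i in [0,3]:
  i=0: ✓ (all of [0,2])
  i=1: ✓ (all of [1,3])
  i=2: ✓ (all of [2,4])
  i=3: ✓ (all of [3,5])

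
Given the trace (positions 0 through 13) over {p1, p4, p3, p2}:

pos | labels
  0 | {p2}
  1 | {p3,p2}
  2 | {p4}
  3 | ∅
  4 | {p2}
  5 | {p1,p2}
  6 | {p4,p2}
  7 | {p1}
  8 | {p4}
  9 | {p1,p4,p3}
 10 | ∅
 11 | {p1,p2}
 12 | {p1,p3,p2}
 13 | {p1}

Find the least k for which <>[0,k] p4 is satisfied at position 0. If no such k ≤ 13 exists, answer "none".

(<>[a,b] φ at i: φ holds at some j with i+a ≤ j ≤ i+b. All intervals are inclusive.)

Scan j = 0,1,… for p4:
  j=0: fails
  j=1: fails
  j=2: holds
First hit at j=2, so smallest k = 2-0 = 2.

2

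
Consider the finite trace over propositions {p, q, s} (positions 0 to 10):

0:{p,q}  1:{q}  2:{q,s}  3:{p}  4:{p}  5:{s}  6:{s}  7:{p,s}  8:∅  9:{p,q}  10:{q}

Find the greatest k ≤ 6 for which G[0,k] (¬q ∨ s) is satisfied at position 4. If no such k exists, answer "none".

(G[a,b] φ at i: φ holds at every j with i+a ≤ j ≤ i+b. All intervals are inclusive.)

(¬q ∨ s) must hold from j=4 onward; find where it first fails.
  j=4: holds
  j=5: holds
  j=6: holds
  j=7: holds
  j=8: holds
  j=9: fails
Holds on [4,8], so largest k = 4.

4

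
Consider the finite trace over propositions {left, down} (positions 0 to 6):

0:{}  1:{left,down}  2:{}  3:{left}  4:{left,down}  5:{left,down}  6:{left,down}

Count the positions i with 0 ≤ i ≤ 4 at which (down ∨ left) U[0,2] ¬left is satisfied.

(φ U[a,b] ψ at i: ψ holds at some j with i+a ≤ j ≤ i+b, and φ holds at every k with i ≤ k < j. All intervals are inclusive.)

3

Evaluate at each i in [0,4]:
  i=0: ✓ (rhs at j=0)
  i=1: ✓ (rhs at j=2; lhs holds on [1,1])
  i=2: ✓ (rhs at j=2)
  i=3: ✗ (no rhs in [3,5])
  i=4: ✗ (no rhs in [4,6])
Positions where it holds: {0, 1, 2} → 3.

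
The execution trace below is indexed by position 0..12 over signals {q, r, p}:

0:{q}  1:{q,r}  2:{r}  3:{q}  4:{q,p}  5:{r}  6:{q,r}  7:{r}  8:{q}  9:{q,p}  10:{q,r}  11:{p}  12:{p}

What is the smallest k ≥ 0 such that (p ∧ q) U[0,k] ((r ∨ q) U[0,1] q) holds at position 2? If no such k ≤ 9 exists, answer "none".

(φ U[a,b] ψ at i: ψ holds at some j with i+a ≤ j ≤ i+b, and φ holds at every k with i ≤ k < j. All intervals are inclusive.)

Need earliest j ≥ 2 with ((r ∨ q) U[0,1] q), and (p ∧ q) at every k in [2,j-1].
  j=2: rhs holds (empty prefix). k = 0.

0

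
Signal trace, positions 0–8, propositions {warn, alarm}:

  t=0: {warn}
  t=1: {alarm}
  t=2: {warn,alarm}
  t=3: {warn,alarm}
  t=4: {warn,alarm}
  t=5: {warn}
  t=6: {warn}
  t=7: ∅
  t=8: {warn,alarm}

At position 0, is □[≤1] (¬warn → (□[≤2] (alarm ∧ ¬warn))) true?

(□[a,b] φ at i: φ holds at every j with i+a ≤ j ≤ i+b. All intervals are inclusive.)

Check (¬warn → (□[≤2] (alarm ∧ ¬warn))) at every j in [0,1]:
  j=0: antecedent false → ✓
  j=1: antecedent true; consequent fails at 2 → ✗
Fails at j=1 → formula fails.

Does not hold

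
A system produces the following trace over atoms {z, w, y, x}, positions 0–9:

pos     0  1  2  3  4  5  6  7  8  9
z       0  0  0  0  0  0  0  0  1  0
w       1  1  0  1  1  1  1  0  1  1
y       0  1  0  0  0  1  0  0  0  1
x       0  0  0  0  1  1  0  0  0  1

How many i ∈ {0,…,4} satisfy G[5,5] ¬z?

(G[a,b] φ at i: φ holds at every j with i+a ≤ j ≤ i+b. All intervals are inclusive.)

Evaluate at each i in [0,4]:
  i=0: ✓ (all of [5,5])
  i=1: ✓ (all of [6,6])
  i=2: ✓ (all of [7,7])
  i=3: ✗ (fails at j=8)
  i=4: ✓ (all of [9,9])
Positions where it holds: {0, 1, 2, 4} → 4.

4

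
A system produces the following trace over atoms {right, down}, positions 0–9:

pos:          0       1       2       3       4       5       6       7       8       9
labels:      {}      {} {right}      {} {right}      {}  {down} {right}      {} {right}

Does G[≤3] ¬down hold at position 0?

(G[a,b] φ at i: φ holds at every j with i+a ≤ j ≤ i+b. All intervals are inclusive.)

Yes

Check ¬down at every j in [0,3]:
  j=0: true
  j=1: true
  j=2: true
  j=3: true
All positions satisfy it → formula holds.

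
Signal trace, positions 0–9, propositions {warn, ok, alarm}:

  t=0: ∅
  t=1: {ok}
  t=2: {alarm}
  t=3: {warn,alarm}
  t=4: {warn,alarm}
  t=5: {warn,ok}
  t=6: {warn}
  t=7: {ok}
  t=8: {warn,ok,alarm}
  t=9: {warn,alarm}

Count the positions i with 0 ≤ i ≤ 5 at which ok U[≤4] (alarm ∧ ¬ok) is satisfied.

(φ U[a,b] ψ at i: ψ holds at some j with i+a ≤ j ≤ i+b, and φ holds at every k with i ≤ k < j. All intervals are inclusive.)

Evaluate at each i in [0,5]:
  i=0: ✗ (lhs fails at k=0 before rhs at j=2)
  i=1: ✓ (rhs at j=2; lhs holds on [1,1])
  i=2: ✓ (rhs at j=2)
  i=3: ✓ (rhs at j=3)
  i=4: ✓ (rhs at j=4)
  i=5: ✗ (lhs fails at k=6 before rhs at j=9)
Positions where it holds: {1, 2, 3, 4} → 4.

4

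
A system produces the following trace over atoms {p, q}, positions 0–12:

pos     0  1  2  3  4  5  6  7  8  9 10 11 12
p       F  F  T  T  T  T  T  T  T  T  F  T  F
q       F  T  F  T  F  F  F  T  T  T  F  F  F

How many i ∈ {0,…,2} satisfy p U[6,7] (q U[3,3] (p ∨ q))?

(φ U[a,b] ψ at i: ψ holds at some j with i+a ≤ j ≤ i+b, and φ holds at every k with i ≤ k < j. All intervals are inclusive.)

Evaluate at each i in [0,2]:
  i=0: ✗ (no rhs in [6,7])
  i=1: ✗ (no rhs in [7,8])
  i=2: ✗ (no rhs in [8,9])
Positions where it holds: {} → 0.

0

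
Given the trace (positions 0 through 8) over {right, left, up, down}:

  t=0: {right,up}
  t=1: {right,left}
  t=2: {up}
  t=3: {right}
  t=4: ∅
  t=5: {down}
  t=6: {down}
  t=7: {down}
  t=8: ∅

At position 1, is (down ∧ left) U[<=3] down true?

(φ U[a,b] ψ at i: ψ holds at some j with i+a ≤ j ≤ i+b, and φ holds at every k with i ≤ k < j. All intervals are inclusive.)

False

Need some j in [1,4] with down, and (down ∧ left) at every k in [1,j-1].
  j=1: down false.
  j=2: down false.
  j=3: down false.
  j=4: down false.
No j in the window works → until fails.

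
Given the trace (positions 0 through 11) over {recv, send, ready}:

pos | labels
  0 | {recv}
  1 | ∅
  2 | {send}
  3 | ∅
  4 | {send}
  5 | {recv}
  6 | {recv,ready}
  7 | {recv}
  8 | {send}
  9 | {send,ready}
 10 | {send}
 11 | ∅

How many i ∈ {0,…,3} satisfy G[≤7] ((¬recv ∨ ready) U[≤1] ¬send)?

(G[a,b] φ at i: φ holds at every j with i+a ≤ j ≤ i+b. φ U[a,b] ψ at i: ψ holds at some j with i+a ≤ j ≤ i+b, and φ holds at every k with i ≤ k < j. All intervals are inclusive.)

Evaluate at each i in [0,3]:
  i=0: ✓ (all of [0,7])
  i=1: ✗ (fails at j=8)
  i=2: ✗ (fails at j=8)
  i=3: ✗ (fails at j=8)
Positions where it holds: {0} → 1.

1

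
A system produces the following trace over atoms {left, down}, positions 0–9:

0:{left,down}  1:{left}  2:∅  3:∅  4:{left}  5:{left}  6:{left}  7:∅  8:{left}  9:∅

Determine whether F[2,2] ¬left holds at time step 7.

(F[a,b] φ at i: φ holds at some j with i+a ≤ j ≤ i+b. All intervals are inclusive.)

Check ¬left at each j in [9,9]:
  j=9: true
Found at j=9 → formula holds.

Holds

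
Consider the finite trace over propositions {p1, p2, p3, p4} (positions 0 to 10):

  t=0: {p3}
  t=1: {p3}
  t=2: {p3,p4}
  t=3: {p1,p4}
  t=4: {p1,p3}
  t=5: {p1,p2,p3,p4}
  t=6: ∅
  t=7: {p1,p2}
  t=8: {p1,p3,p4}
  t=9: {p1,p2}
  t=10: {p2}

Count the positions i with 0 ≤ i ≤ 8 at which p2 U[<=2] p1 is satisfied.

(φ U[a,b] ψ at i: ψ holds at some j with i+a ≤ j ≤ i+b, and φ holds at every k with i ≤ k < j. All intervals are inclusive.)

Evaluate at each i in [0,8]:
  i=0: ✗ (no rhs in [0,2])
  i=1: ✗ (lhs fails at k=1 before rhs at j=3)
  i=2: ✗ (lhs fails at k=2 before rhs at j=3)
  i=3: ✓ (rhs at j=3)
  i=4: ✓ (rhs at j=4)
  i=5: ✓ (rhs at j=5)
  i=6: ✗ (lhs fails at k=6 before rhs at j=7)
  i=7: ✓ (rhs at j=7)
  i=8: ✓ (rhs at j=8)
Positions where it holds: {3, 4, 5, 7, 8} → 5.

5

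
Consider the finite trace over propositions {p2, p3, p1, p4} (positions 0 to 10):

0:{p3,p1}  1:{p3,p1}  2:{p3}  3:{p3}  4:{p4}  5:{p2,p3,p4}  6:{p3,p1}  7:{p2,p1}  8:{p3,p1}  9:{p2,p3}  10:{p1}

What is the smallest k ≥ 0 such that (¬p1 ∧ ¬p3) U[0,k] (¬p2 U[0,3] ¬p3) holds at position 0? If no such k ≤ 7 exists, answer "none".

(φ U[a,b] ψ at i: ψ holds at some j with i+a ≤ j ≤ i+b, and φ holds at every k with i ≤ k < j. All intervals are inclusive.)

none

Need earliest j ≥ 0 with (¬p2 U[0,3] ¬p3), and (¬p1 ∧ ¬p3) at every k in [0,j-1].
  j=0: rhs fails.
  j=1: rhs holds but lhs fails at k=0.
  j=2: rhs holds but lhs fails at k=0.
  j=3: rhs holds but lhs fails at k=0.
  j=4: rhs holds but lhs fails at k=0.
  j=5: rhs fails.
  j=6: rhs holds but lhs fails at k=0.
  j=7: rhs holds but lhs fails at k=0.
No witness within the range → none.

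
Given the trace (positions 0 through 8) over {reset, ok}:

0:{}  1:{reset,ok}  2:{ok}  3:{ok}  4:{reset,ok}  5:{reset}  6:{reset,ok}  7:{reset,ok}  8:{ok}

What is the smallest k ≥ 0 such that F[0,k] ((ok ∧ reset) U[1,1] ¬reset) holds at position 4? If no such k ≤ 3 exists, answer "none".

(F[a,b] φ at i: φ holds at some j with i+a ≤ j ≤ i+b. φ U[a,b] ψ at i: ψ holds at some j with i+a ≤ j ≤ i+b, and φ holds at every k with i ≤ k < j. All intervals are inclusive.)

3

Scan j = 4,5,… for ((ok ∧ reset) U[1,1] ¬reset):
  j=4: fails
  j=5: fails
  j=6: fails
  j=7: holds
First hit at j=7, so smallest k = 7-4 = 3.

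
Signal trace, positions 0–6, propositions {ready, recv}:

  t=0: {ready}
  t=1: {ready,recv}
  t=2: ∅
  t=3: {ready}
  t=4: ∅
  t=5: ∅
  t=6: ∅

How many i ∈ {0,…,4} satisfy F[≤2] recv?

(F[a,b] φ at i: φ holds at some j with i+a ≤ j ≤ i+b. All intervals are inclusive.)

Evaluate at each i in [0,4]:
  i=0: ✓ (witness j=1)
  i=1: ✓ (witness j=1)
  i=2: ✗ (none in [2,4])
  i=3: ✗ (none in [3,5])
  i=4: ✗ (none in [4,6])
Positions where it holds: {0, 1} → 2.

2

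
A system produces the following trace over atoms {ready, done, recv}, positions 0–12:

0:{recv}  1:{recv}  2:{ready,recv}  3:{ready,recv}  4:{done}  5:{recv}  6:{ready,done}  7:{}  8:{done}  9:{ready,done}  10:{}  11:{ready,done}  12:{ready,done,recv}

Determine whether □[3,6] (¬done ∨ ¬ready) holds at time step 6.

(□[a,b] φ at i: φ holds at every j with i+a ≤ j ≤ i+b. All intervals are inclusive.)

Check (¬done ∨ ¬ready) at every j in [9,12]:
  j=9: false
  j=10: true
  j=11: false
  j=12: false
Fails at j=9 → formula fails.

Does not hold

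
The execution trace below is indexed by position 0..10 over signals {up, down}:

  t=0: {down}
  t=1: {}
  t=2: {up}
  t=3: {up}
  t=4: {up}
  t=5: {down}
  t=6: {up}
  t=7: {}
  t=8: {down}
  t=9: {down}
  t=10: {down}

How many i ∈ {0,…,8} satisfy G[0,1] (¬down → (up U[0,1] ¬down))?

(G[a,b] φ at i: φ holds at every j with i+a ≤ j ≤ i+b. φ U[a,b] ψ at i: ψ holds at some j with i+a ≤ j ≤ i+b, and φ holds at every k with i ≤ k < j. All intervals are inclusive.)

9

Evaluate at each i in [0,8]:
  i=0: ✓ (all of [0,1])
  i=1: ✓ (all of [1,2])
  i=2: ✓ (all of [2,3])
  i=3: ✓ (all of [3,4])
  i=4: ✓ (all of [4,5])
  i=5: ✓ (all of [5,6])
  i=6: ✓ (all of [6,7])
  i=7: ✓ (all of [7,8])
  i=8: ✓ (all of [8,9])
Positions where it holds: {0, 1, 2, 3, 4, 5, 6, 7, 8} → 9.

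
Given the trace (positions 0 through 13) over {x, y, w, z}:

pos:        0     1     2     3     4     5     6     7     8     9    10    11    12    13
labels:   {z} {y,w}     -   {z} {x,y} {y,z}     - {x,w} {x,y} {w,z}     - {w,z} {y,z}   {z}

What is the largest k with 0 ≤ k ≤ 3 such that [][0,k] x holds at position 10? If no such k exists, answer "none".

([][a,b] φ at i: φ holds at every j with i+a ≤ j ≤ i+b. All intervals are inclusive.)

x must hold from j=10 onward; find where it first fails.
  j=10: fails → no k works.

none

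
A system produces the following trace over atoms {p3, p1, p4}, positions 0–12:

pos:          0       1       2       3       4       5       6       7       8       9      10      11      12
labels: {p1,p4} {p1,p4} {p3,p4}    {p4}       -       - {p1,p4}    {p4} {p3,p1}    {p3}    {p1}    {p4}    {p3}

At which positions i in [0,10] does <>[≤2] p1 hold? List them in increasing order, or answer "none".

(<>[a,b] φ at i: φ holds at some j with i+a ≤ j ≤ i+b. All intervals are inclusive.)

0, 1, 4, 5, 6, 7, 8, 9, 10

Evaluate at each i in [0,10]:
  i=0: ✓ (witness j=0)
  i=1: ✓ (witness j=1)
  i=2: ✗ (none in [2,4])
  i=3: ✗ (none in [3,5])
  i=4: ✓ (witness j=6)
  i=5: ✓ (witness j=6)
  i=6: ✓ (witness j=6)
  i=7: ✓ (witness j=8)
  i=8: ✓ (witness j=8)
  i=9: ✓ (witness j=10)
  i=10: ✓ (witness j=10)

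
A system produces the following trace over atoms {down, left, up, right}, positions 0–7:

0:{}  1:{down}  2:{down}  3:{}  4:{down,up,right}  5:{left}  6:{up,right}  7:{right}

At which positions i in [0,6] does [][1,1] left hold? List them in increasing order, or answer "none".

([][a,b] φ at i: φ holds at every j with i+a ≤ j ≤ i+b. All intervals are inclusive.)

Evaluate at each i in [0,6]:
  i=0: ✗ (fails at j=1)
  i=1: ✗ (fails at j=2)
  i=2: ✗ (fails at j=3)
  i=3: ✗ (fails at j=4)
  i=4: ✓ (all of [5,5])
  i=5: ✗ (fails at j=6)
  i=6: ✗ (fails at j=7)

4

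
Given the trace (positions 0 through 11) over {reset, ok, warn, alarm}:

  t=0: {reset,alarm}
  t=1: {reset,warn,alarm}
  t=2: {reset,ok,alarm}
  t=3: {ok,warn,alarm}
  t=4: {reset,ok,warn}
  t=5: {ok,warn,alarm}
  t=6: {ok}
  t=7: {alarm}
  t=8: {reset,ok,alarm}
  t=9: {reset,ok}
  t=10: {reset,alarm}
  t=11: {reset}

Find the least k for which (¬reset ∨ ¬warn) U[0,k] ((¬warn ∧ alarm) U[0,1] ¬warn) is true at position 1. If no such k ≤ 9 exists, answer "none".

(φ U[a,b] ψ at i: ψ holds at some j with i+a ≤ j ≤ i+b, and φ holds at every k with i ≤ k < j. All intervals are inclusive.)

Need earliest j ≥ 1 with ((¬warn ∧ alarm) U[0,1] ¬warn), and (¬reset ∨ ¬warn) at every k in [1,j-1].
  j=1: rhs fails.
  j=2: rhs holds but lhs fails at k=1.
  j=3: rhs fails.
  j=4: rhs fails.
  j=5: rhs fails.
  j=6: rhs holds but lhs fails at k=1.
  j=7: rhs holds but lhs fails at k=1.
  j=8: rhs holds but lhs fails at k=1.
  j=9: rhs holds but lhs fails at k=1.
  j=10: rhs holds but lhs fails at k=1.
No witness within the range → none.

none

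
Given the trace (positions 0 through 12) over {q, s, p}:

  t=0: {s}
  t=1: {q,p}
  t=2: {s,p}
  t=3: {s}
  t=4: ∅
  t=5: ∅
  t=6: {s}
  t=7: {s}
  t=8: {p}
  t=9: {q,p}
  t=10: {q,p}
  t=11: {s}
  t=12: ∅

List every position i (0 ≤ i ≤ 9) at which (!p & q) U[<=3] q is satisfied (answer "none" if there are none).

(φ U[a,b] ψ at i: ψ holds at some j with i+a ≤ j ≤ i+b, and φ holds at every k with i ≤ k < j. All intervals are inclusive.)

1, 9

Evaluate at each i in [0,9]:
  i=0: ✗ (lhs fails at k=0 before rhs at j=1)
  i=1: ✓ (rhs at j=1)
  i=2: ✗ (no rhs in [2,5])
  i=3: ✗ (no rhs in [3,6])
  i=4: ✗ (no rhs in [4,7])
  i=5: ✗ (no rhs in [5,8])
  i=6: ✗ (lhs fails at k=6 before rhs at j=9)
  i=7: ✗ (lhs fails at k=7 before rhs at j=9)
  i=8: ✗ (lhs fails at k=8 before rhs at j=9)
  i=9: ✓ (rhs at j=9)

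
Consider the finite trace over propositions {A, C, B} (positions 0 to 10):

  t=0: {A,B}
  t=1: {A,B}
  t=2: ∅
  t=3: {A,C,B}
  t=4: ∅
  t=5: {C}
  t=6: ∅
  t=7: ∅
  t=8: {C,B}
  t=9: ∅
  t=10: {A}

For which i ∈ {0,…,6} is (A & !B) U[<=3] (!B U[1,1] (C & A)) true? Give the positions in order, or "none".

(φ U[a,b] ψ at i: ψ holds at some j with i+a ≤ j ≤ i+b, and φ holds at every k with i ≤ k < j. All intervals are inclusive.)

2

Evaluate at each i in [0,6]:
  i=0: ✗ (lhs fails at k=0 before rhs at j=2)
  i=1: ✗ (lhs fails at k=1 before rhs at j=2)
  i=2: ✓ (rhs at j=2)
  i=3: ✗ (no rhs in [3,6])
  i=4: ✗ (no rhs in [4,7])
  i=5: ✗ (no rhs in [5,8])
  i=6: ✗ (no rhs in [6,9])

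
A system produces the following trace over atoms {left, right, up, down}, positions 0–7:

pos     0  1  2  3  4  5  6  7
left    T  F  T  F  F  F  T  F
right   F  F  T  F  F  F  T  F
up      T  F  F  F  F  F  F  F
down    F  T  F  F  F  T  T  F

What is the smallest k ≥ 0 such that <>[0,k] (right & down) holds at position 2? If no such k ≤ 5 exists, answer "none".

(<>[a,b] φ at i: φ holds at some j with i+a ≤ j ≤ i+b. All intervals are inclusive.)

Scan j = 2,3,… for (right & down):
  j=2: fails
  j=3: fails
  j=4: fails
  j=5: fails
  j=6: holds
First hit at j=6, so smallest k = 6-2 = 4.

4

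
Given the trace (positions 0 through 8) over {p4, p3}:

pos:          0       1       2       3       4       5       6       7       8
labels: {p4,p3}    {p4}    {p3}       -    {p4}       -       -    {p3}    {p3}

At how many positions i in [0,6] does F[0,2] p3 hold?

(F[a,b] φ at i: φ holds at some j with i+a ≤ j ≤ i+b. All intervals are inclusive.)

5

Evaluate at each i in [0,6]:
  i=0: ✓ (witness j=0)
  i=1: ✓ (witness j=2)
  i=2: ✓ (witness j=2)
  i=3: ✗ (none in [3,5])
  i=4: ✗ (none in [4,6])
  i=5: ✓ (witness j=7)
  i=6: ✓ (witness j=7)
Positions where it holds: {0, 1, 2, 5, 6} → 5.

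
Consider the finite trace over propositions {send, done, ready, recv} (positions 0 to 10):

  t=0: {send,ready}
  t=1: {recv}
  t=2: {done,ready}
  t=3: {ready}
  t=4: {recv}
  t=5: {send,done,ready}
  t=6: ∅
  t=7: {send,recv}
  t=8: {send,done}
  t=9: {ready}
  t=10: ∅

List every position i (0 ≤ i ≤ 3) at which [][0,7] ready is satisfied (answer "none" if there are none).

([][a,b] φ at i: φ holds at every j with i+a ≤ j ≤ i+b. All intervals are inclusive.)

none

Evaluate at each i in [0,3]:
  i=0: ✗ (fails at j=1)
  i=1: ✗ (fails at j=1)
  i=2: ✗ (fails at j=4)
  i=3: ✗ (fails at j=4)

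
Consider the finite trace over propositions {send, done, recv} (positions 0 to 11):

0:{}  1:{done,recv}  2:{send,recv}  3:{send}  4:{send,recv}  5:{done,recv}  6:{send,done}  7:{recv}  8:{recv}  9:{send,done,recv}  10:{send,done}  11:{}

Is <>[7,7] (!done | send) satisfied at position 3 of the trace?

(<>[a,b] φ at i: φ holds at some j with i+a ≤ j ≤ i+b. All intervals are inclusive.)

Check (!done | send) at each j in [10,10]:
  j=10: true
Found at j=10 → formula holds.

Yes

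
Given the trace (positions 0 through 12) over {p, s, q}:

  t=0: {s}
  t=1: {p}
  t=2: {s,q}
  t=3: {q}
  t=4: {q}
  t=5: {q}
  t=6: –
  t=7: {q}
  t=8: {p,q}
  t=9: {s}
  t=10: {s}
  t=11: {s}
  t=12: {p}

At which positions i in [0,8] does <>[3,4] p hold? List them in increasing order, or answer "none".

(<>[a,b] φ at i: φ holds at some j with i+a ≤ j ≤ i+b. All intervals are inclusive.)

Evaluate at each i in [0,8]:
  i=0: ✗ (none in [3,4])
  i=1: ✗ (none in [4,5])
  i=2: ✗ (none in [5,6])
  i=3: ✗ (none in [6,7])
  i=4: ✓ (witness j=8)
  i=5: ✓ (witness j=8)
  i=6: ✗ (none in [9,10])
  i=7: ✗ (none in [10,11])
  i=8: ✓ (witness j=12)

4, 5, 8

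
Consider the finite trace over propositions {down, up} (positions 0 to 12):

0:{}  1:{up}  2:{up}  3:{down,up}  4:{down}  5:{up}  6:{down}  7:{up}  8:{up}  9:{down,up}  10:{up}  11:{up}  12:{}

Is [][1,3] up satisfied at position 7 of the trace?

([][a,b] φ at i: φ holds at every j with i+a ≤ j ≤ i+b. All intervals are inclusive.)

Check up at every j in [8,10]:
  j=8: true
  j=9: true
  j=10: true
All positions satisfy it → formula holds.

True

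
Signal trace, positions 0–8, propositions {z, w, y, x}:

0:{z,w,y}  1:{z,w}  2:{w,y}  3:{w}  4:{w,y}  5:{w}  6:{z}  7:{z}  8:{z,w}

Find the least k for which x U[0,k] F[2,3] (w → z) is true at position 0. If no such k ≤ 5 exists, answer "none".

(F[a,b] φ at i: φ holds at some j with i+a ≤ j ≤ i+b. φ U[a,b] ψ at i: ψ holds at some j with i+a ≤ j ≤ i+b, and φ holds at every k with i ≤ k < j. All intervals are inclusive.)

none

Need earliest j ≥ 0 with F[2,3] (w → z), and x at every k in [0,j-1].
  j=0: rhs fails.
  j=1: rhs fails.
  j=2: rhs fails.
  j=3: rhs holds but lhs fails at k=0.
  j=4: rhs holds but lhs fails at k=0.
  j=5: rhs holds but lhs fails at k=0.
No witness within the range → none.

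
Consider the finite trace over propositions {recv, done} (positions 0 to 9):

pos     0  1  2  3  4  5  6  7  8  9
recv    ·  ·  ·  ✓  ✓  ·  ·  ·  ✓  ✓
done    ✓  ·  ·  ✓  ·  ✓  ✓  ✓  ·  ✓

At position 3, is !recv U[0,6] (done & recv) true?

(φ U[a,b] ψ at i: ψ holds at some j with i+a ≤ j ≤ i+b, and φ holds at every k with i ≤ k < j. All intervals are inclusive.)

Holds

Need some j in [3,9] with (done & recv), and !recv at every k in [3,j-1].
  j=3: (done & recv) holds; no prefix to check → satisfied.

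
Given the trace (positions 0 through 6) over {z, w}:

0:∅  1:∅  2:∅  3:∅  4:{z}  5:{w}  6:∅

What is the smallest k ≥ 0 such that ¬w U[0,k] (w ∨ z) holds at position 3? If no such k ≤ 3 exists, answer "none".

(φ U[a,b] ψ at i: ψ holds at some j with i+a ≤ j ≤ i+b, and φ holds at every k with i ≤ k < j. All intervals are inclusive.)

1

Need earliest j ≥ 3 with (w ∨ z), and ¬w at every k in [3,j-1].
  j=3: rhs fails.
  j=4: rhs holds; lhs holds on [3,3]. k = 1.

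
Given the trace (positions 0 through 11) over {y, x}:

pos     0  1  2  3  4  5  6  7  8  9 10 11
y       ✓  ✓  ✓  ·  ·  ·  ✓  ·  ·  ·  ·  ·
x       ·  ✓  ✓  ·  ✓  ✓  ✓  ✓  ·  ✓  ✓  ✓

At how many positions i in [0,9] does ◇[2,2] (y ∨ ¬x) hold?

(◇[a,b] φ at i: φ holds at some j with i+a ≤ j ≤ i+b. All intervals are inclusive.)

4

Evaluate at each i in [0,9]:
  i=0: ✓ (witness j=2)
  i=1: ✓ (witness j=3)
  i=2: ✗ (none in [4,4])
  i=3: ✗ (none in [5,5])
  i=4: ✓ (witness j=6)
  i=5: ✗ (none in [7,7])
  i=6: ✓ (witness j=8)
  i=7: ✗ (none in [9,9])
  i=8: ✗ (none in [10,10])
  i=9: ✗ (none in [11,11])
Positions where it holds: {0, 1, 4, 6} → 4.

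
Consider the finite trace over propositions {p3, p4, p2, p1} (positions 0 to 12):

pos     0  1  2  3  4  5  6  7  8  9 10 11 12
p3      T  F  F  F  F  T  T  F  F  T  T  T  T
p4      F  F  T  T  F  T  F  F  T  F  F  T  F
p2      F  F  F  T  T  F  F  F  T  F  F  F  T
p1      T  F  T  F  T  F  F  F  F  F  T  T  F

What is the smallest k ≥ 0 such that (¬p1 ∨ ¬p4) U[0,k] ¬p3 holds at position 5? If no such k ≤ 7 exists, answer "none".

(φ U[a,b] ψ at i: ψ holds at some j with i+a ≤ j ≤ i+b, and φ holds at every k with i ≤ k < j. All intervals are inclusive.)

2

Need earliest j ≥ 5 with ¬p3, and (¬p1 ∨ ¬p4) at every k in [5,j-1].
  j=5: rhs fails.
  j=6: rhs fails.
  j=7: rhs holds; lhs holds on [5,6]. k = 2.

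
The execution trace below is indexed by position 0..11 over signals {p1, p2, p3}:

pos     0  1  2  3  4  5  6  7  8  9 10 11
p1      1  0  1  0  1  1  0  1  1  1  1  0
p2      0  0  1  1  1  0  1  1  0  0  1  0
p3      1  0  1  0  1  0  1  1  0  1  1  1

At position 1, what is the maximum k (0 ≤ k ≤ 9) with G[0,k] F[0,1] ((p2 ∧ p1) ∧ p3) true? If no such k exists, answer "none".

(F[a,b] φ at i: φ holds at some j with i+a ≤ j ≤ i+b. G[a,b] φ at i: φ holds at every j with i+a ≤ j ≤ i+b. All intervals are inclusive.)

F[0,1] ((p2 ∧ p1) ∧ p3) must hold from j=1 onward; find where it first fails.
  j=1: holds
  j=2: holds
  j=3: holds
  j=4: holds
  j=5: fails
Holds on [1,4], so largest k = 3.

3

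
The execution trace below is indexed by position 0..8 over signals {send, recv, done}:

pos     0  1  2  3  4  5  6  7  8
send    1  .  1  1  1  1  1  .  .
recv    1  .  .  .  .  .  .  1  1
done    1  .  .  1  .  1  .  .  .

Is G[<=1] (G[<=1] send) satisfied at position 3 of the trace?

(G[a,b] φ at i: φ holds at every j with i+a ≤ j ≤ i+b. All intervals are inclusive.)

True

Check G[<=1] send at every j in [3,4]:
  j=3: holds on [3,4]
  j=4: holds on [4,5]
All positions satisfy it → formula holds.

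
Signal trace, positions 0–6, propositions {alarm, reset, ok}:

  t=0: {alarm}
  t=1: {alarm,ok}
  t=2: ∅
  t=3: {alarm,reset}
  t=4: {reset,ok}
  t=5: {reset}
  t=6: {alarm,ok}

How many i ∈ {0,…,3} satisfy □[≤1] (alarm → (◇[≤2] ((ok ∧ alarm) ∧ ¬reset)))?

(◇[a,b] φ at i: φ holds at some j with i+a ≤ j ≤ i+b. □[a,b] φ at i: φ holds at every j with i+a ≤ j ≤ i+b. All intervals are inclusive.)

Evaluate at each i in [0,3]:
  i=0: ✓ (all of [0,1])
  i=1: ✓ (all of [1,2])
  i=2: ✗ (fails at j=3)
  i=3: ✗ (fails at j=3)
Positions where it holds: {0, 1} → 2.

2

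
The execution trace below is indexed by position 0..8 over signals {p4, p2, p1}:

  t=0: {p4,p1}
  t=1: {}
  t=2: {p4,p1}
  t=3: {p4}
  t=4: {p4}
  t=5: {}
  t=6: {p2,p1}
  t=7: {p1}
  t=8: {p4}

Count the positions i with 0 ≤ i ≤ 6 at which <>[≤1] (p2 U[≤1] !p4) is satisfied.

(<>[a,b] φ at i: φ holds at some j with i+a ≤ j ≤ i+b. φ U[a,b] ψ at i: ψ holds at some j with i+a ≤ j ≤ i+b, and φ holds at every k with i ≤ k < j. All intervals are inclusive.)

5

Evaluate at each i in [0,6]:
  i=0: ✓ (witness j=1)
  i=1: ✓ (witness j=1)
  i=2: ✗ (none in [2,3])
  i=3: ✗ (none in [3,4])
  i=4: ✓ (witness j=5)
  i=5: ✓ (witness j=5)
  i=6: ✓ (witness j=6)
Positions where it holds: {0, 1, 4, 5, 6} → 5.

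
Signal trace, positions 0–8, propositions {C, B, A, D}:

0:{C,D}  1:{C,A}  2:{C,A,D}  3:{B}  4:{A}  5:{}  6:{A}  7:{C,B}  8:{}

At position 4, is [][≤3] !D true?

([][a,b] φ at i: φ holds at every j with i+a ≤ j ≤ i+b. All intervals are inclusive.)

True

Check !D at every j in [4,7]:
  j=4: true
  j=5: true
  j=6: true
  j=7: true
All positions satisfy it → formula holds.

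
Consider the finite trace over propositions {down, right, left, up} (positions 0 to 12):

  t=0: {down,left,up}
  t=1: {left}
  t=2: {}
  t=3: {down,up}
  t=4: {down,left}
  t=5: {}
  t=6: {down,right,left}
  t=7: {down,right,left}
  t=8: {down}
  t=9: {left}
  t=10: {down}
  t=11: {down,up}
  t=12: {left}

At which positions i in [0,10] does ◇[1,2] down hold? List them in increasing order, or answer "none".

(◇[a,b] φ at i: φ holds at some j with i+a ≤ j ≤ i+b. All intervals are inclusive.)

1, 2, 3, 4, 5, 6, 7, 8, 9, 10

Evaluate at each i in [0,10]:
  i=0: ✗ (none in [1,2])
  i=1: ✓ (witness j=3)
  i=2: ✓ (witness j=3)
  i=3: ✓ (witness j=4)
  i=4: ✓ (witness j=6)
  i=5: ✓ (witness j=6)
  i=6: ✓ (witness j=7)
  i=7: ✓ (witness j=8)
  i=8: ✓ (witness j=10)
  i=9: ✓ (witness j=10)
  i=10: ✓ (witness j=11)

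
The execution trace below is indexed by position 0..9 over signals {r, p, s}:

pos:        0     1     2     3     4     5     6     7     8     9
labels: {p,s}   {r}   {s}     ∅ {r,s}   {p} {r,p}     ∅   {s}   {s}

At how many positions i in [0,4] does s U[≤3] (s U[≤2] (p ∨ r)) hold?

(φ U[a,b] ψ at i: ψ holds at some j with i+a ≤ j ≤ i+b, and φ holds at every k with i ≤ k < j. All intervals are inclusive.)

Evaluate at each i in [0,4]:
  i=0: ✓ (rhs at j=0)
  i=1: ✓ (rhs at j=1)
  i=2: ✗ (lhs fails at k=3 before rhs at j=4)
  i=3: ✗ (lhs fails at k=3 before rhs at j=4)
  i=4: ✓ (rhs at j=4)
Positions where it holds: {0, 1, 4} → 3.

3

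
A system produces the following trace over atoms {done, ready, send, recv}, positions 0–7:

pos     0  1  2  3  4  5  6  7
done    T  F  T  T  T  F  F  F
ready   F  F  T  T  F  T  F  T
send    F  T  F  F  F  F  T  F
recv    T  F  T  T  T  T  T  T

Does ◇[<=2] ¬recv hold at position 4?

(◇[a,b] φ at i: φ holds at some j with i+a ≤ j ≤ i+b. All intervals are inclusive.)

No

Check ¬recv at each j in [4,6]:
  j=4: false
  j=5: false
  j=6: false
No position in the window satisfies it → formula fails.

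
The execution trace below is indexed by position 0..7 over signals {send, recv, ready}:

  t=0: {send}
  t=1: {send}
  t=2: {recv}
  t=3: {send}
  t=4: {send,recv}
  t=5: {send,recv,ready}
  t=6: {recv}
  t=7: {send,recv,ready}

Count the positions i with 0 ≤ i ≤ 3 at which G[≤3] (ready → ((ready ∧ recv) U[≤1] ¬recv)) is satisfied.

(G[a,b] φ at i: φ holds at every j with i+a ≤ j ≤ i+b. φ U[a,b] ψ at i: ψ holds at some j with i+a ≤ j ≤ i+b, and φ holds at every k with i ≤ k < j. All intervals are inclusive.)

Evaluate at each i in [0,3]:
  i=0: ✓ (all of [0,3])
  i=1: ✓ (all of [1,4])
  i=2: ✗ (fails at j=5)
  i=3: ✗ (fails at j=5)
Positions where it holds: {0, 1} → 2.

2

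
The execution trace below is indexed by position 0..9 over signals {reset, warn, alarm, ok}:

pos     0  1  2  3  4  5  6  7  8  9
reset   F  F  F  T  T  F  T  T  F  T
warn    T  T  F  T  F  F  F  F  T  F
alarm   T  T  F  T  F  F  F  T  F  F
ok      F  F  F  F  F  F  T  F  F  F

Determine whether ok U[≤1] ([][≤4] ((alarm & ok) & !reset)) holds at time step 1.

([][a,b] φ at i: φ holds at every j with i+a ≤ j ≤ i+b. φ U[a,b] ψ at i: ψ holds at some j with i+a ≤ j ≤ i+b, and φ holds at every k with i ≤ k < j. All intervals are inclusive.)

Need some j in [1,2] with [][≤4] ((alarm & ok) & !reset), and ok at every k in [1,j-1].
  j=1: [][≤4] ((alarm & ok) & !reset) — fails at 1.
  j=2: [][≤4] ((alarm & ok) & !reset) — fails at 2.
No j in the window works → until fails.

False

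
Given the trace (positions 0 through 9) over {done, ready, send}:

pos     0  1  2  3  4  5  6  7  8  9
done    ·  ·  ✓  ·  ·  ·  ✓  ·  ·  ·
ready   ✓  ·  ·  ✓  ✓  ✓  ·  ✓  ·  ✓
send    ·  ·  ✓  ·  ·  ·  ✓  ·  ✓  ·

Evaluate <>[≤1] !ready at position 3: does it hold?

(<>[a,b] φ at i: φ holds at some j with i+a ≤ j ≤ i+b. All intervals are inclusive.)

False

Check !ready at each j in [3,4]:
  j=3: false
  j=4: false
No position in the window satisfies it → formula fails.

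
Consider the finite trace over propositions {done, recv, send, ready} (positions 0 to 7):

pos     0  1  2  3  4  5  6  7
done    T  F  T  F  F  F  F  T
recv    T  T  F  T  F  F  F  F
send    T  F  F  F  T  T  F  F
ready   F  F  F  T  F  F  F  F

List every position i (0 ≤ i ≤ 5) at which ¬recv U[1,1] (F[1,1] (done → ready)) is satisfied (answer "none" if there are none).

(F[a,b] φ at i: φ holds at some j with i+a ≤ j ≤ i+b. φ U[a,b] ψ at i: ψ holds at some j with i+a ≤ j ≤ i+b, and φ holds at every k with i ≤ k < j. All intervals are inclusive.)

Evaluate at each i in [0,5]:
  i=0: ✗ (no rhs in [1,1])
  i=1: ✗ (lhs fails at k=1 before rhs at j=2)
  i=2: ✓ (rhs at j=3; lhs holds on [2,2])
  i=3: ✗ (lhs fails at k=3 before rhs at j=4)
  i=4: ✓ (rhs at j=5; lhs holds on [4,4])
  i=5: ✗ (no rhs in [6,6])

2, 4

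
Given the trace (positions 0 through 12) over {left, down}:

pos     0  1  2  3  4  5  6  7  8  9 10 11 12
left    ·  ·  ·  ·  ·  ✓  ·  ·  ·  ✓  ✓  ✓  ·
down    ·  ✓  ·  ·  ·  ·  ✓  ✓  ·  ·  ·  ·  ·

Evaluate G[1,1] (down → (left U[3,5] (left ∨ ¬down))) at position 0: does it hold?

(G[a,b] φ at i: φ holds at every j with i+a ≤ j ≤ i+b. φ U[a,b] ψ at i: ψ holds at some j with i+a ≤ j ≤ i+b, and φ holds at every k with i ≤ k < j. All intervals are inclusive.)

Check (down → (left U[3,5] (left ∨ ¬down))) at every j in [1,1]:
  j=1: antecedent true; consequent fails → ✗
Fails at j=1 → formula fails.

False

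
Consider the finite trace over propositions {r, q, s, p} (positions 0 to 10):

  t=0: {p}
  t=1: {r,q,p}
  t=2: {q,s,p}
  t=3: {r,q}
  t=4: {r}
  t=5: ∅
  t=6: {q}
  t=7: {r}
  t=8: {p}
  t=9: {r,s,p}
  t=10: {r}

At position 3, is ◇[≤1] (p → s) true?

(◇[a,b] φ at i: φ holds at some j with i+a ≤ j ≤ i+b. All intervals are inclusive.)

True

Check (p → s) at each j in [3,4]:
  j=3: true
  j=4: true
Found at j=3 → formula holds.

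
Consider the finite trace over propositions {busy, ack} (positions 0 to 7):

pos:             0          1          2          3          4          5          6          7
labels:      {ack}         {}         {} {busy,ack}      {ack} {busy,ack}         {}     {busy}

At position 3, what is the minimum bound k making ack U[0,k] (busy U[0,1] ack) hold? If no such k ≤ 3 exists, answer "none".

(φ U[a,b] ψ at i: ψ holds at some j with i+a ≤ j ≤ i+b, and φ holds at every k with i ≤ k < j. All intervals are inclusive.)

Need earliest j ≥ 3 with (busy U[0,1] ack), and ack at every k in [3,j-1].
  j=3: rhs holds (empty prefix). k = 0.

0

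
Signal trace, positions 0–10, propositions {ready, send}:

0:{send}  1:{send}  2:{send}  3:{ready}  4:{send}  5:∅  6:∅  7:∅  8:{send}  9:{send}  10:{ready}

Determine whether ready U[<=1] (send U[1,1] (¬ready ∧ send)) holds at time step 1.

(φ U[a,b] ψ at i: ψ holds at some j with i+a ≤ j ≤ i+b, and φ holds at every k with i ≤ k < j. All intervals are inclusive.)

Need some j in [1,2] with (send U[1,1] (¬ready ∧ send)), and ready at every k in [1,j-1].
  j=1: (send U[1,1] (¬ready ∧ send)) holds; no prefix to check → satisfied.

Yes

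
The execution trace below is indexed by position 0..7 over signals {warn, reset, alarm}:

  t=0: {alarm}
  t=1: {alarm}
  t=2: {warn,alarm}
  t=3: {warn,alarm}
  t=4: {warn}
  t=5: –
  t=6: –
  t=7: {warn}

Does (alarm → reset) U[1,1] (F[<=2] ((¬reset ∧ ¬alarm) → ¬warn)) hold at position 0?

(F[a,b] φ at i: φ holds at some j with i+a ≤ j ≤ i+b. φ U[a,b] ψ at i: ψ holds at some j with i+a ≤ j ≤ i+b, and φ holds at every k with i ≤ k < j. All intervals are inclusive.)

Need some j in [1,1] with F[<=2] ((¬reset ∧ ¬alarm) → ¬warn), and (alarm → reset) at every k in [0,j-1].
  j=1: F[<=2] ((¬reset ∧ ¬alarm) → ¬warn) holds, but (alarm → reset) fails at k=0 → not this j.
No j in the window works → until fails.

No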